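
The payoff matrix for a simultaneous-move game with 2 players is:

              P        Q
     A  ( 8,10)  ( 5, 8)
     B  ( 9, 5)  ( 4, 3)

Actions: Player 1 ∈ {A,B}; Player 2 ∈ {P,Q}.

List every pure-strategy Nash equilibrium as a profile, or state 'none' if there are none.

Nash profiles: (B,P)

(A,P): not NE [P1→B gives 9>8]
(A,Q): not NE [P2→P gives 10>8]
(B,P): NE
(B,Q): not NE [P1→A gives 5>4; P2→P gives 5>3]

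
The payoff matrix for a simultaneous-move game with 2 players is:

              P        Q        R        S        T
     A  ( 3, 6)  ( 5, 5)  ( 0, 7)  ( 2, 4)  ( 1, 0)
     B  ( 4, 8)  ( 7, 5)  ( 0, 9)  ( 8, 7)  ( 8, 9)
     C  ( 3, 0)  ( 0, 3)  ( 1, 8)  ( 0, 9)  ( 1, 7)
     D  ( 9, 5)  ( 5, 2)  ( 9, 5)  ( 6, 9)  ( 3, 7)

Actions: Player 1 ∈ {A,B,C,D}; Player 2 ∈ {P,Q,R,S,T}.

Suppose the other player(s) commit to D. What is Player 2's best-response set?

u_2(P vs D) = 5
u_2(Q vs D) = 2
u_2(R vs D) = 5
u_2(S vs D) = 9
u_2(T vs D) = 7
max payoff 9 at {S}

P2 best: {S}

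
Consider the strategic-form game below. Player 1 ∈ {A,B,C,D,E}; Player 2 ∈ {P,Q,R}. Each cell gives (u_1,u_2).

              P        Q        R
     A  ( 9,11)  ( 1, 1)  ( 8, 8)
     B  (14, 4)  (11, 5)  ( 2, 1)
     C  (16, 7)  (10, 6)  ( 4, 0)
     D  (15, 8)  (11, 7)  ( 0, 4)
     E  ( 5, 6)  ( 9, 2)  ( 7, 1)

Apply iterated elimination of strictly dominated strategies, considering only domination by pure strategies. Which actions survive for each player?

P2 drop R (P beats it: A:11>8 B:4>1 C:7>0 D:8>4 E:6>1)
P1 drop A (B beats it: P:14>9 Q:11>1)
P1 drop E (B beats it: P:14>5 Q:11>9)
P1→{B,C,D} P2→{P,Q}

IESDS → P1:{B,C,D} P2:{P,Q}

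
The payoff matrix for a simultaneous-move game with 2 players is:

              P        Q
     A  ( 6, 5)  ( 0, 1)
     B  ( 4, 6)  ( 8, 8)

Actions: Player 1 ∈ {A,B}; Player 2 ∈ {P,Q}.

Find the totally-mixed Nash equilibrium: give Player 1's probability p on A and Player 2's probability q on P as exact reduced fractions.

P1 indiff ⇒ q·6+(1-q)·0 = q·4+(1-q)·8 ⇒ q(2) = (1-q)(8) ⇒ q = 4/5
P2 indiff ⇒ p·5+(1-p)·6 = p·1+(1-p)·8 ⇒ p(4) = (1-p)(2) ⇒ p = 1/3

(p,q) = (1/3, 4/5)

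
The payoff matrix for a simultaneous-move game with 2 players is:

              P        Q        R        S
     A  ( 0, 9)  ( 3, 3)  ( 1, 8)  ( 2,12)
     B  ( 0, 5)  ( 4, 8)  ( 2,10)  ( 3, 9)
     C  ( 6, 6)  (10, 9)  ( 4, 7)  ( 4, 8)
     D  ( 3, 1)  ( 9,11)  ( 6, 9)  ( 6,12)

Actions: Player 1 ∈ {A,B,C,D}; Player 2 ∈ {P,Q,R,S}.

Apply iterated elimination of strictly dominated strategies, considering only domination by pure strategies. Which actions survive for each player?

P1 drop A (C beats it: P:6>0 Q:10>3 R:4>1 S:4>2)
P1 drop B (C beats it: P:6>0 Q:10>4 R:4>2 S:4>3)
P2 drop P (Q beats it: C:9>6 D:11>1)
P2 drop R (Q beats it: C:9>7 D:11>9)
P1→{C,D} P2→{Q,S}

IESDS → P1:{C,D} P2:{Q,S}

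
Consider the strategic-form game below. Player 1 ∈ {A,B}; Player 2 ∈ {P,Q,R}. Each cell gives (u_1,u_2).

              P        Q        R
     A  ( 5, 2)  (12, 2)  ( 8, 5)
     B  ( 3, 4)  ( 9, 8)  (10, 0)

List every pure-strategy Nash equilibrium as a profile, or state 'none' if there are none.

(A,P): not NE [P2→R gives 5>2]
(A,Q): not NE [P2→R gives 5>2]
(A,R): not NE [P1→B gives 10>8]
(B,P): not NE [P1→A gives 5>3; P2→Q gives 8>4]
(B,Q): not NE [P1→A gives 12>9]
(B,R): not NE [P2→Q gives 8>0]

Equilibria: none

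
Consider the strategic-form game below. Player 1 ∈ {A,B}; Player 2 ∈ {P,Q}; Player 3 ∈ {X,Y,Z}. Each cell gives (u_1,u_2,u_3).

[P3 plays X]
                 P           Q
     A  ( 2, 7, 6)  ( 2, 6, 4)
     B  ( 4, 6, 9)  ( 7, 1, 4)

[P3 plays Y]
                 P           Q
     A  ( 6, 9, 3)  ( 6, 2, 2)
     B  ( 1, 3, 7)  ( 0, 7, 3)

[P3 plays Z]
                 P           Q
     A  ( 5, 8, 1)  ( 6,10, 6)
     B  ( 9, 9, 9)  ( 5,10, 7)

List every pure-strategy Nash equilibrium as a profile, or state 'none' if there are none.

(A,P,X): not NE [P1→B gives 4>2]
(A,P,Y): not NE [P3→X gives 6>3]
(A,P,Z): not NE [P1→B gives 9>5; P2→Q gives 10>8; P3→X gives 6>1]
(A,Q,X): not NE [P1→B gives 7>2; P2→P gives 7>6; P3→Z gives 6>4]
(A,Q,Y): not NE [P2→P gives 9>2; P3→Z gives 6>2]
(A,Q,Z): NE
(B,P,X): NE
(B,P,Y): not NE [P1→A gives 6>1; P2→Q gives 7>3; P3→Z gives 9>7]
(B,P,Z): not NE [P2→Q gives 10>9]
(B,Q,X): not NE [P2→P gives 6>1; P3→Z gives 7>4]
(B,Q,Y): not NE [P1→A gives 6>0; P3→Z gives 7>3]
(B,Q,Z): not NE [P1→A gives 6>5]

PSNE = {(A,Q,Z), (B,P,X)}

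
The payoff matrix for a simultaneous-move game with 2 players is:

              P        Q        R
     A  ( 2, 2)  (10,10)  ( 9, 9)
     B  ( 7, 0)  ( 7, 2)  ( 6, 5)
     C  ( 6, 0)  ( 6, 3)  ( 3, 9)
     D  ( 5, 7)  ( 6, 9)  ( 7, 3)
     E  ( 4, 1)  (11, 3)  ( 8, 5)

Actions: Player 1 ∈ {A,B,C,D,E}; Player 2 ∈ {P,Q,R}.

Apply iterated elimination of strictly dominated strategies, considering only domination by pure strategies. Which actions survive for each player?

Survivors P1:{A,E} P2:{Q,R}

P1 drop C (B beats it: P:7>6 Q:7>6 R:6>3)
P2 drop P (Q beats it: A:10>2 B:2>0 D:9>7 E:3>1)
P1 drop B (A beats it: Q:10>7 R:9>6)
P1 drop D (A beats it: Q:10>6 R:9>7)
P1→{A,E} P2→{Q,R}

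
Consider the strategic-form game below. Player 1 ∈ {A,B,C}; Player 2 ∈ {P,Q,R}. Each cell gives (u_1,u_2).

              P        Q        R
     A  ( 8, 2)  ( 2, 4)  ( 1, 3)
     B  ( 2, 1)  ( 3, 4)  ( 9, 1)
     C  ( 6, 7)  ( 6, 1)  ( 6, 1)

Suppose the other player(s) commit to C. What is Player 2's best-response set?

argmax u_2 = {P}

u_2(P vs C) = 7
u_2(Q vs C) = 1
u_2(R vs C) = 1
max payoff 7 at {P}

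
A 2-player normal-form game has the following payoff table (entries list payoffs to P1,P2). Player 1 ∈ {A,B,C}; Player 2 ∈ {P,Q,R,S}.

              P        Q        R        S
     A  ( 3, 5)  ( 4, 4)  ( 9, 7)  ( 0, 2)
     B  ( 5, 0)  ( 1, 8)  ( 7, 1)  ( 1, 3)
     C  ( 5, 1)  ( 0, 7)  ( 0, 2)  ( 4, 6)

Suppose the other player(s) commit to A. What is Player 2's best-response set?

u_2(P vs A) = 5
u_2(Q vs A) = 4
u_2(R vs A) = 7
u_2(S vs A) = 2
max payoff 7 at {R}

P2 best: {R}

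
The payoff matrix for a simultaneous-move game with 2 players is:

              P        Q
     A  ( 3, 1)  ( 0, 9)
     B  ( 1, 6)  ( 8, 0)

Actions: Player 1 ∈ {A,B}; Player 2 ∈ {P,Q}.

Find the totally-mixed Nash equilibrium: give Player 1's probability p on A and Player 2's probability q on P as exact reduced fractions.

P1 mixes 3/7 on A; P2 mixes 4/5 on P

P1 indiff ⇒ q·3+(1-q)·0 = q·1+(1-q)·8 ⇒ q(2) = (1-q)(8) ⇒ q = 4/5
P2 indiff ⇒ p·1+(1-p)·6 = p·9+(1-p)·0 ⇒ p(-8) = (1-p)(-6) ⇒ p = 3/7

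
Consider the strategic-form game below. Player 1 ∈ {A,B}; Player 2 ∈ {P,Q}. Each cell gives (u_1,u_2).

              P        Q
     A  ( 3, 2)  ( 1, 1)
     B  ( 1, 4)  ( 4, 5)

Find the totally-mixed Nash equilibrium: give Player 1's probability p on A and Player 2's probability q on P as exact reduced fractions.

P1 indiff ⇒ q·3+(1-q)·1 = q·1+(1-q)·4 ⇒ q(2) = (1-q)(3) ⇒ q = 3/5
P2 indiff ⇒ p·2+(1-p)·4 = p·1+(1-p)·5 ⇒ p(1) = (1-p)(1) ⇒ p = 1/2

(p,q) = (1/2, 3/5)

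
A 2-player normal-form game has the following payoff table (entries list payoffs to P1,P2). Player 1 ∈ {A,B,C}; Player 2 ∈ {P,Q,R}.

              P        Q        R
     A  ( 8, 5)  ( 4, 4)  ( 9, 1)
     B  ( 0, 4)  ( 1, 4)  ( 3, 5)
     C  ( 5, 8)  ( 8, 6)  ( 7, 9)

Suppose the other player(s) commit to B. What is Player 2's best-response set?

BR_2 = {R}

u_2(P vs B) = 4
u_2(Q vs B) = 4
u_2(R vs B) = 5
max payoff 5 at {R}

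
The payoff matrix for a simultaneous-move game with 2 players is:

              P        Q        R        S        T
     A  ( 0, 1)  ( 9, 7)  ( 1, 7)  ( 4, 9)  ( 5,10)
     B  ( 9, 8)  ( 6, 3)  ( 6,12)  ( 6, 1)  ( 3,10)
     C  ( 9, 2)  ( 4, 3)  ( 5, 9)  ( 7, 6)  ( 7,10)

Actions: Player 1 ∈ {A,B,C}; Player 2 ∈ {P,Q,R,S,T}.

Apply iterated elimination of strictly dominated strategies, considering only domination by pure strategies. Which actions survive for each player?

P2 drop P (R beats it: A:7>1 B:12>8 C:9>2)
P2 drop Q (T beats it: A:10>7 B:10>3 C:10>3)
P1 drop A (C beats it: R:5>1 S:7>4 T:7>5)
P2 drop S (R beats it: B:12>1 C:9>6)
P1→{B,C} P2→{R,T}

Survivors P1:{B,C} P2:{R,T}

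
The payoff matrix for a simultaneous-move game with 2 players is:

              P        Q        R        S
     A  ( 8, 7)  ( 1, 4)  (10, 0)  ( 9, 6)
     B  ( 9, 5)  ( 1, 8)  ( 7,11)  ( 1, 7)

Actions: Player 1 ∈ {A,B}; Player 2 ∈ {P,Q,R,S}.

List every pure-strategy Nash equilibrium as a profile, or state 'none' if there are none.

No pure NE.

(A,P): not NE [P1→B gives 9>8]
(A,Q): not NE [P2→P gives 7>4]
(A,R): not NE [P2→P gives 7>0]
(A,S): not NE [P2→P gives 7>6]
(B,P): not NE [P2→R gives 11>5]
(B,Q): not NE [P2→R gives 11>8]
(B,R): not NE [P1→A gives 10>7]
(B,S): not NE [P1→A gives 9>1; P2→R gives 11>7]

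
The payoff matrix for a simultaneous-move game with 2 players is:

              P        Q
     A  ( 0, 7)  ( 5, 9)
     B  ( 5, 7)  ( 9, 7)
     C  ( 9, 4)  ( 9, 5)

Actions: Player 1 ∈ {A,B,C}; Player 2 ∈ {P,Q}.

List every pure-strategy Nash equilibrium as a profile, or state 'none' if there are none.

(A,P): not NE [P1→C gives 9>0; P2→Q gives 9>7]
(A,Q): not NE [P1→C gives 9>5]
(B,P): not NE [P1→C gives 9>5]
(B,Q): NE
(C,P): not NE [P2→Q gives 5>4]
(C,Q): NE

Nash profiles: (B,Q), (C,Q)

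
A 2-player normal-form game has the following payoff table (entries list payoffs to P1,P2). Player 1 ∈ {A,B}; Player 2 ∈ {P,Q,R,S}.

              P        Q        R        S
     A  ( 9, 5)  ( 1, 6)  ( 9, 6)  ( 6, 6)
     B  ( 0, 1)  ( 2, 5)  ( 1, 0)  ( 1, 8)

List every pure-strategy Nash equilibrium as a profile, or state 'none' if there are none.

PSNE = {(A,R), (A,S)}

(A,P): not NE [P2→S gives 6>5]
(A,Q): not NE [P1→B gives 2>1]
(A,R): NE
(A,S): NE
(B,P): not NE [P1→A gives 9>0; P2→S gives 8>1]
(B,Q): not NE [P2→S gives 8>5]
(B,R): not NE [P1→A gives 9>1; P2→S gives 8>0]
(B,S): not NE [P1→A gives 6>1]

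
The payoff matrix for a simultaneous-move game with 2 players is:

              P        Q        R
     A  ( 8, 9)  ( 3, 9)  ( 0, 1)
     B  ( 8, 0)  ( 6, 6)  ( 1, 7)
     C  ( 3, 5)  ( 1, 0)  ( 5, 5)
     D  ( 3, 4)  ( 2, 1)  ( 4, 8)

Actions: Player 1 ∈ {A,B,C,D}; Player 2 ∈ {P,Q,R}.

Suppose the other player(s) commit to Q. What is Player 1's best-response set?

u_1(A vs Q) = 3
u_1(B vs Q) = 6
u_1(C vs Q) = 1
u_1(D vs Q) = 2
max payoff 6 at {B}

P1 best: {B}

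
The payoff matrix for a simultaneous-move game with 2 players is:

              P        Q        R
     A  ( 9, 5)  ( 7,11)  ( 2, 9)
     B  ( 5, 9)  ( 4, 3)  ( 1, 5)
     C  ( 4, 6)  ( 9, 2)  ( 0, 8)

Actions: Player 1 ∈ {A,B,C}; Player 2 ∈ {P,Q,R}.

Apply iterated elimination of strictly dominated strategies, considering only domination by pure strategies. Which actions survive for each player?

Remaining: P1:{A,C} P2:{Q,R}

P1 drop B (A beats it: P:9>5 Q:7>4 R:2>1)
P2 drop P (R beats it: A:9>5 C:8>6)
P1→{A,C} P2→{Q,R}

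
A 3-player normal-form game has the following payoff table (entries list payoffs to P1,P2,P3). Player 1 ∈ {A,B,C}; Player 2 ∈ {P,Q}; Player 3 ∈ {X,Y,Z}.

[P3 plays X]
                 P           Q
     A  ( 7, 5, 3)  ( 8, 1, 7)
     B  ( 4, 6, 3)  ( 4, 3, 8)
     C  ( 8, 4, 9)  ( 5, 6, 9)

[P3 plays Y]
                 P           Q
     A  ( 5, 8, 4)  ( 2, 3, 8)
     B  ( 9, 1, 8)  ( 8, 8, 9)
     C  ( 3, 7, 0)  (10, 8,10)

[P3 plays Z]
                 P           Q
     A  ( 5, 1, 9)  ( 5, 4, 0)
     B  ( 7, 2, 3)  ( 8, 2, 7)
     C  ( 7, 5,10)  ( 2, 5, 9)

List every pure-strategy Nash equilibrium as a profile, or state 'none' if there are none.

Nash profiles: (C,P,Z), (C,Q,Y)

(A,P,X): not NE [P1→C gives 8>7; P3→Z gives 9>3]
(A,P,Y): not NE [P1→B gives 9>5; P3→Z gives 9>4]
(A,P,Z): not NE [P1→C gives 7>5; P2→Q gives 4>1]
(A,Q,X): not NE [P2→P gives 5>1; P3→Y gives 8>7]
(A,Q,Y): not NE [P1→C gives 10>2; P2→P gives 8>3]
(A,Q,Z): not NE [P1→B gives 8>5; P3→Y gives 8>0]
(B,P,X): not NE [P1→C gives 8>4; P3→Y gives 8>3]
(B,P,Y): not NE [P2→Q gives 8>1]
(B,P,Z): not NE [P3→Y gives 8>3]
(B,Q,X): not NE [P1→A gives 8>4; P2→P gives 6>3; P3→Y gives 9>8]
(B,Q,Y): not NE [P1→C gives 10>8]
(B,Q,Z): not NE [P3→Y gives 9>7]
(C,P,X): not NE [P2→Q gives 6>4; P3→Z gives 10>9]
(C,P,Y): not NE [P1→B gives 9>3; P2→Q gives 8>7; P3→Z gives 10>0]
(C,P,Z): NE
(C,Q,X): not NE [P1→A gives 8>5; P3→Y gives 10>9]
(C,Q,Y): NE
(C,Q,Z): not NE [P1→B gives 8>2; P3→Y gives 10>9]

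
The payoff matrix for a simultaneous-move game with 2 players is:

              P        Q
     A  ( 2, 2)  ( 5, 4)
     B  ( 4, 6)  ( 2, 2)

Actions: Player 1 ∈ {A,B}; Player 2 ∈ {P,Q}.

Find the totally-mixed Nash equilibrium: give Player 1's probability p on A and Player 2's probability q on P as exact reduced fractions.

P1 indiff ⇒ q·2+(1-q)·5 = q·4+(1-q)·2 ⇒ q(-2) = (1-q)(-3) ⇒ q = 3/5
P2 indiff ⇒ p·2+(1-p)·6 = p·4+(1-p)·2 ⇒ p(-2) = (1-p)(-4) ⇒ p = 2/3

(p,q) = (2/3, 3/5)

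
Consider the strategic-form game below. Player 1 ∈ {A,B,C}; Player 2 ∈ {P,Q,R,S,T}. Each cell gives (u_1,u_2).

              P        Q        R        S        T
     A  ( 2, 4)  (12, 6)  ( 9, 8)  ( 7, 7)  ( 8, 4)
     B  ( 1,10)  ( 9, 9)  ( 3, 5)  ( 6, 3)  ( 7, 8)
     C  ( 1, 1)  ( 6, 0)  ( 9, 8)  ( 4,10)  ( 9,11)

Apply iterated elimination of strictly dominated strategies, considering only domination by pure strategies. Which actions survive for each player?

Remaining: P1:{A,C} P2:{R,S,T}

P1 drop B (A beats it: P:2>1 Q:12>9 R:9>3 S:7>6 T:8>7)
P2 drop P (R beats it: A:8>4 C:8>1)
P2 drop Q (R beats it: A:8>6 C:8>0)
P1→{A,C} P2→{R,S,T}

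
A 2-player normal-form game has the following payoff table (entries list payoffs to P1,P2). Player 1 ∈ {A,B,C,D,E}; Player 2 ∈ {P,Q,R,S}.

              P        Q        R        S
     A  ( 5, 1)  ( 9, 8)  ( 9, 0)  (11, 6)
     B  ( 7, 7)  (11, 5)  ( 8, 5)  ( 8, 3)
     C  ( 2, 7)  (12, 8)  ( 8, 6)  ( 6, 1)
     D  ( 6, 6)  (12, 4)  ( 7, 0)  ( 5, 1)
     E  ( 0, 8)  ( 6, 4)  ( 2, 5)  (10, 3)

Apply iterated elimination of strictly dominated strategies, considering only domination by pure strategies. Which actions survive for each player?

P1 drop E (A beats it: P:5>0 Q:9>6 R:9>2 S:11>10)
P2 drop R (P beats it: A:1>0 B:7>5 C:7>6 D:6>0)
P2 drop S (Q beats it: A:8>6 B:5>3 C:8>1 D:4>1)
P1 drop A (B beats it: P:7>5 Q:11>9)
P1→{B,C,D} P2→{P,Q}

Survivors P1:{B,C,D} P2:{P,Q}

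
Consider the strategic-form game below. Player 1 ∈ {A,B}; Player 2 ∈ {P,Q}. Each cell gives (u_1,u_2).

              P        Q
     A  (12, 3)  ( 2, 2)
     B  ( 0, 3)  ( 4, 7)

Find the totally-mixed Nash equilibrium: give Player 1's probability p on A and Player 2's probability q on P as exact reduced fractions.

P1 indiff ⇒ q·12+(1-q)·2 = q·0+(1-q)·4 ⇒ q(12) = (1-q)(2) ⇒ q = 1/7
P2 indiff ⇒ p·3+(1-p)·3 = p·2+(1-p)·7 ⇒ p(1) = (1-p)(4) ⇒ p = 4/5

P1 mixes 4/5 on A; P2 mixes 1/7 on P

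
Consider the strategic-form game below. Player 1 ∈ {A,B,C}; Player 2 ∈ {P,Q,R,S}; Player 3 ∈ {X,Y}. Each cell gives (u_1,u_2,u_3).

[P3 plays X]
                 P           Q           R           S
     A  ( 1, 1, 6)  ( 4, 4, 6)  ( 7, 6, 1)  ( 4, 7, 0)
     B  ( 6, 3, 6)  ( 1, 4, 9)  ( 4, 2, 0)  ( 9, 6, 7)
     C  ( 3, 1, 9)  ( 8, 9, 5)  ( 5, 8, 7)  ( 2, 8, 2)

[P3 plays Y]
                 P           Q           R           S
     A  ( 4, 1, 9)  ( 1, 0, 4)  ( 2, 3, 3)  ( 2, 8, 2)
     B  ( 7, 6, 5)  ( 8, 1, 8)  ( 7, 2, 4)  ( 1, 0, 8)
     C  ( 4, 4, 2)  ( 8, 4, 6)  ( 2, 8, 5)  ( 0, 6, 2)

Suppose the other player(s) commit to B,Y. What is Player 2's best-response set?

P2 best: {P}

u_2(P vs B,Y) = 6
u_2(Q vs B,Y) = 1
u_2(R vs B,Y) = 2
u_2(S vs B,Y) = 0
max payoff 6 at {P}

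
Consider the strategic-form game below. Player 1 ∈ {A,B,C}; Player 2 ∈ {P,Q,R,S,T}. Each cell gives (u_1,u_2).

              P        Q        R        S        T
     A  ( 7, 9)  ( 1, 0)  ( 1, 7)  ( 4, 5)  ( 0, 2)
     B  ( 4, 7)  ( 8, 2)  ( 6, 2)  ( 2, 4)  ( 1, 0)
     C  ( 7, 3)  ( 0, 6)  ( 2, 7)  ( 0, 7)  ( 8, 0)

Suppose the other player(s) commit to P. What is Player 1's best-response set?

u_1(A vs P) = 7
u_1(B vs P) = 4
u_1(C vs P) = 7
max payoff 7 at {A,C}

argmax u_1 = {A,C}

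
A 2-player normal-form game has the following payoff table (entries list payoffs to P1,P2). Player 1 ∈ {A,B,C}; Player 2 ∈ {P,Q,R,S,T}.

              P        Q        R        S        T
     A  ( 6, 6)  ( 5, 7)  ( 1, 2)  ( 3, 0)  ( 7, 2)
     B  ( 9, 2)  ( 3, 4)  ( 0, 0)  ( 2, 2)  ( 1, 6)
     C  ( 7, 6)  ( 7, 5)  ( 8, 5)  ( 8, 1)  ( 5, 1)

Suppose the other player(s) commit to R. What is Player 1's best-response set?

u_1(A vs R) = 1
u_1(B vs R) = 0
u_1(C vs R) = 8
max payoff 8 at {C}

P1 best: {C}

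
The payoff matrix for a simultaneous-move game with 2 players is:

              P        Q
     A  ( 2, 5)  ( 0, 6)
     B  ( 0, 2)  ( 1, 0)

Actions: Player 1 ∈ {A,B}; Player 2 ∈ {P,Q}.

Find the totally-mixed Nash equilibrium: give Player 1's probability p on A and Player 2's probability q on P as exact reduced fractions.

p=2/3, q=1/3

P1 indiff ⇒ q·2+(1-q)·0 = q·0+(1-q)·1 ⇒ q(2) = (1-q)(1) ⇒ q = 1/3
P2 indiff ⇒ p·5+(1-p)·2 = p·6+(1-p)·0 ⇒ p(-1) = (1-p)(-2) ⇒ p = 2/3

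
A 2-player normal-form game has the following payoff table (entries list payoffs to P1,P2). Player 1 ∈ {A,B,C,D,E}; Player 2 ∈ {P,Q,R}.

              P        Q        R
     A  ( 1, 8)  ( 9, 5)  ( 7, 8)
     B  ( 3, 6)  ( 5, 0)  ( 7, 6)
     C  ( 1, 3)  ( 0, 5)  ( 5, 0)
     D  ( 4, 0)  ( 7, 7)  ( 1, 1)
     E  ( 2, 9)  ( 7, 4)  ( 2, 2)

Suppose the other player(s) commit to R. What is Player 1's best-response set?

BR_1 = {A,B}

u_1(A vs R) = 7
u_1(B vs R) = 7
u_1(C vs R) = 5
u_1(D vs R) = 1
u_1(E vs R) = 2
max payoff 7 at {A,B}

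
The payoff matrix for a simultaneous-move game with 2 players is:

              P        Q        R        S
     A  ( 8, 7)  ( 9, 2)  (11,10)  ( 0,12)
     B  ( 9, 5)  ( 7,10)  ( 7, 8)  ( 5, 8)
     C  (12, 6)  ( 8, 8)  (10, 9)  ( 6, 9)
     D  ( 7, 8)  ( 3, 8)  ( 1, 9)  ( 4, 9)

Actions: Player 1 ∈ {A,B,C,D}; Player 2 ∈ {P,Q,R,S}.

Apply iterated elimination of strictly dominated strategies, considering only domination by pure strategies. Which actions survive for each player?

P1 drop B (C beats it: P:12>9 Q:8>7 R:10>7 S:6>5)
P1 drop D (C beats it: P:12>7 Q:8>3 R:10>1 S:6>4)
P2 drop P (R beats it: A:10>7 C:9>6)
P2 drop Q (R beats it: A:10>2 C:9>8)
P1→{A,C} P2→{R,S}

Remaining: P1:{A,C} P2:{R,S}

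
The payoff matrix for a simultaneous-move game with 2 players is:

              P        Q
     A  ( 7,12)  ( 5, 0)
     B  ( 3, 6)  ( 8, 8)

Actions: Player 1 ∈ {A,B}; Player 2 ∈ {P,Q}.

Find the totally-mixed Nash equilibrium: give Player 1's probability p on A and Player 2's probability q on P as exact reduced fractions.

(p,q) = (1/7, 3/7)

P1 indiff ⇒ q·7+(1-q)·5 = q·3+(1-q)·8 ⇒ q(4) = (1-q)(3) ⇒ q = 3/7
P2 indiff ⇒ p·12+(1-p)·6 = p·0+(1-p)·8 ⇒ p(12) = (1-p)(2) ⇒ p = 1/7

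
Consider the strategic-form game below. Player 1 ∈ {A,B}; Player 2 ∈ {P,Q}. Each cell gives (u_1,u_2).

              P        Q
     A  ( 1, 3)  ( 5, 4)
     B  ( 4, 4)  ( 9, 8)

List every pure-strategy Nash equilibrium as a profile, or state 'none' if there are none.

Nash profiles: (B,Q)

(A,P): not NE [P1→B gives 4>1; P2→Q gives 4>3]
(A,Q): not NE [P1→B gives 9>5]
(B,P): not NE [P2→Q gives 8>4]
(B,Q): NE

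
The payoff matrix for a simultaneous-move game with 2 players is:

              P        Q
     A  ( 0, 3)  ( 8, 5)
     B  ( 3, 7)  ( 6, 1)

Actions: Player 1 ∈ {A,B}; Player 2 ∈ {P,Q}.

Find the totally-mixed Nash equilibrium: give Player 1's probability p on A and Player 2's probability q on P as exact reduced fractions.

p=3/4, q=2/5

P1 indiff ⇒ q·0+(1-q)·8 = q·3+(1-q)·6 ⇒ q(-3) = (1-q)(-2) ⇒ q = 2/5
P2 indiff ⇒ p·3+(1-p)·7 = p·5+(1-p)·1 ⇒ p(-2) = (1-p)(-6) ⇒ p = 3/4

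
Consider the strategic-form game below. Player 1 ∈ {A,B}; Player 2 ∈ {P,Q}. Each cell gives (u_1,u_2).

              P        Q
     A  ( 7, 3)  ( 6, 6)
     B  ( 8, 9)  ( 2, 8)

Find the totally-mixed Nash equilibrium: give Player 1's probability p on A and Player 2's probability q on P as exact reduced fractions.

p=1/4, q=4/5

P1 indiff ⇒ q·7+(1-q)·6 = q·8+(1-q)·2 ⇒ q(-1) = (1-q)(-4) ⇒ q = 4/5
P2 indiff ⇒ p·3+(1-p)·9 = p·6+(1-p)·8 ⇒ p(-3) = (1-p)(-1) ⇒ p = 1/4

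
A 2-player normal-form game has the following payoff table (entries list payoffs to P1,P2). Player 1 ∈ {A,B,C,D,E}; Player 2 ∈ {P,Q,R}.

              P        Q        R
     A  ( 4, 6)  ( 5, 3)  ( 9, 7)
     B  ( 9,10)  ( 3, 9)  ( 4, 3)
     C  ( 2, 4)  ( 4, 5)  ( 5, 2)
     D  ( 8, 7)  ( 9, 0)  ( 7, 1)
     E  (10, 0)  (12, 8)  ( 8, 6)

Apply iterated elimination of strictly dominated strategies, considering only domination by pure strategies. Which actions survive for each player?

P1 drop B (E beats it: P:10>9 Q:12>3 R:8>4)
P1 drop C (A beats it: P:4>2 Q:5>4 R:9>5)
P1 drop D (E beats it: P:10>8 Q:12>9 R:8>7)
P2 drop P (R beats it: A:7>6 E:6>0)
P1→{A,E} P2→{Q,R}

Survivors P1:{A,E} P2:{Q,R}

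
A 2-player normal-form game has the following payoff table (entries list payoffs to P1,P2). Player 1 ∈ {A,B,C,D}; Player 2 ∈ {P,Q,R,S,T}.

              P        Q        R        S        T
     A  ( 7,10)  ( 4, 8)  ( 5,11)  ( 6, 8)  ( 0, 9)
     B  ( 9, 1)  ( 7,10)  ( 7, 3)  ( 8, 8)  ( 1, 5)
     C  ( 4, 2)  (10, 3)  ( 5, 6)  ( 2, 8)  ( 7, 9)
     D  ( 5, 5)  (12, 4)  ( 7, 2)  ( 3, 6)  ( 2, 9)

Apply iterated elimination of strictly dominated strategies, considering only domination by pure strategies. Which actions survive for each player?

IESDS → P1:{B,C,D} P2:{Q,S,T}

P1 drop A (B beats it: P:9>7 Q:7>4 R:7>5 S:8>6 T:1>0)
P2 drop P (S beats it: B:8>1 C:8>2 D:6>5)
P2 drop R (S beats it: B:8>3 C:8>6 D:6>2)
P1→{B,C,D} P2→{Q,S,T}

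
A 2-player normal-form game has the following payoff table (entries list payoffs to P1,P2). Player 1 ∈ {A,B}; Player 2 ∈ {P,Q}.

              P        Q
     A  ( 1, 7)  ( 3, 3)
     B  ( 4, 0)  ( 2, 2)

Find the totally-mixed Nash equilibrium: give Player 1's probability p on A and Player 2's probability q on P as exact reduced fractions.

P1 mixes 1/3 on A; P2 mixes 1/4 on P

P1 indiff ⇒ q·1+(1-q)·3 = q·4+(1-q)·2 ⇒ q(-3) = (1-q)(-1) ⇒ q = 1/4
P2 indiff ⇒ p·7+(1-p)·0 = p·3+(1-p)·2 ⇒ p(4) = (1-p)(2) ⇒ p = 1/3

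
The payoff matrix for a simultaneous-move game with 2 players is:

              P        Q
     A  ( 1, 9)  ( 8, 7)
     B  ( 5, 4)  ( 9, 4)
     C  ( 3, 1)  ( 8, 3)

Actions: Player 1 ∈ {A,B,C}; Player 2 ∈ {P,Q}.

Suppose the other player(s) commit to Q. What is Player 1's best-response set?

u_1(A vs Q) = 8
u_1(B vs Q) = 9
u_1(C vs Q) = 8
max payoff 9 at {B}

BR_1 = {B}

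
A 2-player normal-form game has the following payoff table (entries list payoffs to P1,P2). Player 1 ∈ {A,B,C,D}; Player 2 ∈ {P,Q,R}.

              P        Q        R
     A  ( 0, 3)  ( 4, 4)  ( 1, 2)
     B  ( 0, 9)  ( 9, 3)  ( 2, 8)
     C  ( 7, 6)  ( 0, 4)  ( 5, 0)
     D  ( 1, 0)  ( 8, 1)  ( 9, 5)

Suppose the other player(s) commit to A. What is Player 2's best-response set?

P2 best: {Q}

u_2(P vs A) = 3
u_2(Q vs A) = 4
u_2(R vs A) = 2
max payoff 4 at {Q}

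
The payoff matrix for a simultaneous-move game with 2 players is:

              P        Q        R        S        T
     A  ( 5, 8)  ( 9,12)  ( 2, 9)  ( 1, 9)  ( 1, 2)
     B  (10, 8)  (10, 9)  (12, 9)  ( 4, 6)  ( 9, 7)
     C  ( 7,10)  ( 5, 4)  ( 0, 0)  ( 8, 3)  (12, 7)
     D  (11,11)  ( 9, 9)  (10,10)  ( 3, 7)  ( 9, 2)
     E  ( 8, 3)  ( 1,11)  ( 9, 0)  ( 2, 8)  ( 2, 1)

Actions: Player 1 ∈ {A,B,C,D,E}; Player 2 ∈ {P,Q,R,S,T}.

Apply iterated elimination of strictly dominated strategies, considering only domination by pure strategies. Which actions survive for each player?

P1 drop A (B beats it: P:10>5 Q:10>9 R:12>2 S:4>1 T:9>1)
P1 drop E (B beats it: P:10>8 Q:10>1 R:12>9 S:4>2 T:9>2)
P2 drop S (P beats it: B:8>6 C:10>3 D:11>7)
P2 drop T (P beats it: B:8>7 C:10>7 D:11>2)
P1 drop C (B beats it: P:10>7 Q:10>5 R:12>0)
P1→{B,D} P2→{P,Q,R}

Survivors P1:{B,D} P2:{P,Q,R}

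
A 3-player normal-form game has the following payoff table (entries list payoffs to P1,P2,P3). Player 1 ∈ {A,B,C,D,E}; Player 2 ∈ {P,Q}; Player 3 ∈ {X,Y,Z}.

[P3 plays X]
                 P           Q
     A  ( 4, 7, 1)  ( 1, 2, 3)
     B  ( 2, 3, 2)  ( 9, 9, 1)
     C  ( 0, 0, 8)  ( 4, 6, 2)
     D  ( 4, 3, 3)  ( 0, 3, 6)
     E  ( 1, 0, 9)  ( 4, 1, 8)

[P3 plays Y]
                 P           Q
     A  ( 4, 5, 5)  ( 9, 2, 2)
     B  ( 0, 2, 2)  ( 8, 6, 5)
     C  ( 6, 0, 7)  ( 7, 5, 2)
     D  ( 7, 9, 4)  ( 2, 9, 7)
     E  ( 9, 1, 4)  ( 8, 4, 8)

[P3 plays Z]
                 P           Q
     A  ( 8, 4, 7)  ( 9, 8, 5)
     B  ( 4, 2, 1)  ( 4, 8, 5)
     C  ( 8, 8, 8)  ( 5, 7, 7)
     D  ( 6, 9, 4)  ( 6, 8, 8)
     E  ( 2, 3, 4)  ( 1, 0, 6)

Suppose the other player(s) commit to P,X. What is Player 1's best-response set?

u_1(A vs P,X) = 4
u_1(B vs P,X) = 2
u_1(C vs P,X) = 0
u_1(D vs P,X) = 4
u_1(E vs P,X) = 1
max payoff 4 at {A,D}

argmax u_1 = {A,D}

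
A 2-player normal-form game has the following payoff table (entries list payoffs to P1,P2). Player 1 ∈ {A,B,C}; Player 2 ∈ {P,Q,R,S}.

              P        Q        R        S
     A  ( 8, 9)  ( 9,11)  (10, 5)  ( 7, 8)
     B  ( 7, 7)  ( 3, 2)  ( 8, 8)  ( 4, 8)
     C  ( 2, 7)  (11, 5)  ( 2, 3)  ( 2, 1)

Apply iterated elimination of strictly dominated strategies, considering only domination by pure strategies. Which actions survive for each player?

P1 drop B (A beats it: P:8>7 Q:9>3 R:10>8 S:7>4)
P2 drop R (P beats it: A:9>5 C:7>3)
P2 drop S (P beats it: A:9>8 C:7>1)
P1→{A,C} P2→{P,Q}

Remaining: P1:{A,C} P2:{P,Q}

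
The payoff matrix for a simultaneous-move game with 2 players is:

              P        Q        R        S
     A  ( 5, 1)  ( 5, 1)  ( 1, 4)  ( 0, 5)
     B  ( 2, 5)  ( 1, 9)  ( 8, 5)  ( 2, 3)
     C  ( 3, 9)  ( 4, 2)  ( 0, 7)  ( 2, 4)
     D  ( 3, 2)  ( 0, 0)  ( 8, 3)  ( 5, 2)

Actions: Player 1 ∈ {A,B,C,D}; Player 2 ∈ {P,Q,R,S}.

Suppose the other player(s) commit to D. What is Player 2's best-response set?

P2 best: {R}

u_2(P vs D) = 2
u_2(Q vs D) = 0
u_2(R vs D) = 3
u_2(S vs D) = 2
max payoff 3 at {R}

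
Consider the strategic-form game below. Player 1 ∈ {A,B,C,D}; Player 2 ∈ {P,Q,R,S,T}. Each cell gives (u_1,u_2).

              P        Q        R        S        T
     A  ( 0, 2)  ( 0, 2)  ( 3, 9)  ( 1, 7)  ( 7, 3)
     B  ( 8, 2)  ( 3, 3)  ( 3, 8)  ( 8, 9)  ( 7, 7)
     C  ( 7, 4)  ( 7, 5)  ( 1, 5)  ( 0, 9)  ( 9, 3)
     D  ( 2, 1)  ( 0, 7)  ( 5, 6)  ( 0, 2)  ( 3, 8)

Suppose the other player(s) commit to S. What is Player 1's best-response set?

u_1(A vs S) = 1
u_1(B vs S) = 8
u_1(C vs S) = 0
u_1(D vs S) = 0
max payoff 8 at {B}

P1 best: {B}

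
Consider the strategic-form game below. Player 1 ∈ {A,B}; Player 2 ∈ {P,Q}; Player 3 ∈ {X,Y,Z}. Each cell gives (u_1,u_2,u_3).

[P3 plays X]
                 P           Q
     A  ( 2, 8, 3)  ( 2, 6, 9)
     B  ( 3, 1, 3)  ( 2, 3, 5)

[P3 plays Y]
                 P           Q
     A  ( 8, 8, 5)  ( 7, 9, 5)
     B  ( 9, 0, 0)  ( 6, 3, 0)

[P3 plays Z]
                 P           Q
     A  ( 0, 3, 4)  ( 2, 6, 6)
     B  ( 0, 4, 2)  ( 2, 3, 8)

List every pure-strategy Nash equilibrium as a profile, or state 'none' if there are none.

No pure NE.

(A,P,X): not NE [P1→B gives 3>2; P3→Y gives 5>3]
(A,P,Y): not NE [P1→B gives 9>8; P2→Q gives 9>8]
(A,P,Z): not NE [P2→Q gives 6>3; P3→Y gives 5>4]
(A,Q,X): not NE [P2→P gives 8>6]
(A,Q,Y): not NE [P3→X gives 9>5]
(A,Q,Z): not NE [P3→X gives 9>6]
(B,P,X): not NE [P2→Q gives 3>1]
(B,P,Y): not NE [P2→Q gives 3>0; P3→X gives 3>0]
(B,P,Z): not NE [P3→X gives 3>2]
(B,Q,X): not NE [P3→Z gives 8>5]
(B,Q,Y): not NE [P1→A gives 7>6; P3→Z gives 8>0]
(B,Q,Z): not NE [P2→P gives 4>3]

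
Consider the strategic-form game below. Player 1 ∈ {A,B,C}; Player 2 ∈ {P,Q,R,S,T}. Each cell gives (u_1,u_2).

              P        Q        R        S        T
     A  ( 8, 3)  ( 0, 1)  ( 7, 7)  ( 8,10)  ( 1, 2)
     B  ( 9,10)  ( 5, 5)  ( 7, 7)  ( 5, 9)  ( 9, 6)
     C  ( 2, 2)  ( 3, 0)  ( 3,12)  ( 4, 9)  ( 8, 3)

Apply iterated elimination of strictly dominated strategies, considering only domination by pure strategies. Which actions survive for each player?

Survivors P1:{A,B} P2:{P,S}

P1 drop C (B beats it: P:9>2 Q:5>3 R:7>3 S:5>4 T:9>8)
P2 drop Q (P beats it: A:3>1 B:10>5)
P2 drop R (S beats it: A:10>7 B:9>7)
P2 drop T (P beats it: A:3>2 B:10>6)
P1→{A,B} P2→{P,S}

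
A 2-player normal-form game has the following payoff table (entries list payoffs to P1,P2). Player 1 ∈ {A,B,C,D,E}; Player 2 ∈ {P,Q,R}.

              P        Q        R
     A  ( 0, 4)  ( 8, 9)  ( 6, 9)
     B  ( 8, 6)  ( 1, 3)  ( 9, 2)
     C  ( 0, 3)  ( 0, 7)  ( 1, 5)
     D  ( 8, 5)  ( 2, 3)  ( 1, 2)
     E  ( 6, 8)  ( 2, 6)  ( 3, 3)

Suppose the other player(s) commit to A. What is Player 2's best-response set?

P2 best: {Q,R}

u_2(P vs A) = 4
u_2(Q vs A) = 9
u_2(R vs A) = 9
max payoff 9 at {Q,R}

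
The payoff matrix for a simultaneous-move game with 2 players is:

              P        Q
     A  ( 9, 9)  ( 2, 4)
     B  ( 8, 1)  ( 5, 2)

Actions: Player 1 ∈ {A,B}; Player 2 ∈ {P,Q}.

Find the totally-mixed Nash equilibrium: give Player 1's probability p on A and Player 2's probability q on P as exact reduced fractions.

p=1/6, q=3/4

P1 indiff ⇒ q·9+(1-q)·2 = q·8+(1-q)·5 ⇒ q(1) = (1-q)(3) ⇒ q = 3/4
P2 indiff ⇒ p·9+(1-p)·1 = p·4+(1-p)·2 ⇒ p(5) = (1-p)(1) ⇒ p = 1/6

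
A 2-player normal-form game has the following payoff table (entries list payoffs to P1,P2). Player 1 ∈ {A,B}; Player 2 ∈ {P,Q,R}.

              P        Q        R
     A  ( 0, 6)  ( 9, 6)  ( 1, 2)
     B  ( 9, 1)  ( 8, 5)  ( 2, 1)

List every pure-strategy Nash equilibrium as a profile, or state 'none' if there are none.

NE set: (A,Q)

(A,P): not NE [P1→B gives 9>0]
(A,Q): NE
(A,R): not NE [P1→B gives 2>1; P2→Q gives 6>2]
(B,P): not NE [P2→Q gives 5>1]
(B,Q): not NE [P1→A gives 9>8]
(B,R): not NE [P2→Q gives 5>1]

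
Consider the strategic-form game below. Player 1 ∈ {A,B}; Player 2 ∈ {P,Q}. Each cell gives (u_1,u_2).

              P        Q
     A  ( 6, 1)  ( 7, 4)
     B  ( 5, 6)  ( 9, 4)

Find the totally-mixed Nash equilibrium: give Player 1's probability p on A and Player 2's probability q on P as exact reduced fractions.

P1 indiff ⇒ q·6+(1-q)·7 = q·5+(1-q)·9 ⇒ q(1) = (1-q)(2) ⇒ q = 2/3
P2 indiff ⇒ p·1+(1-p)·6 = p·4+(1-p)·4 ⇒ p(-3) = (1-p)(-2) ⇒ p = 2/5

(p,q) = (2/5, 2/3)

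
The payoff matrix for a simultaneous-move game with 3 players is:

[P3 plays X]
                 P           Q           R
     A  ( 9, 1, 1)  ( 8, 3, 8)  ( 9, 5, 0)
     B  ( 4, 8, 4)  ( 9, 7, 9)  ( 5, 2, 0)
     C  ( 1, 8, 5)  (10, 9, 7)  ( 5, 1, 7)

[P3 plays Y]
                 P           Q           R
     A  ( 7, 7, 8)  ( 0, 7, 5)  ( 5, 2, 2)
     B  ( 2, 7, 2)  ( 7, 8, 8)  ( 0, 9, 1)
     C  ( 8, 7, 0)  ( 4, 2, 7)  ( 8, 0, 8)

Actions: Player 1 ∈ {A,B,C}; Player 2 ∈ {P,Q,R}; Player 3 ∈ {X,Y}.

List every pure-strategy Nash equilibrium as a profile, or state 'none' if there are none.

Nash profiles: (C,Q,X)

(A,P,X): not NE [P2→R gives 5>1; P3→Y gives 8>1]
(A,P,Y): not NE [P1→C gives 8>7]
(A,Q,X): not NE [P1→C gives 10>8; P2→R gives 5>3]
(A,Q,Y): not NE [P1→B gives 7>0; P3→X gives 8>5]
(A,R,X): not NE [P3→Y gives 2>0]
(A,R,Y): not NE [P1→C gives 8>5; P2→Q gives 7>2]
(B,P,X): not NE [P1→A gives 9>4]
(B,P,Y): not NE [P1→C gives 8>2; P2→R gives 9>7; P3→X gives 4>2]
(B,Q,X): not NE [P1→C gives 10>9; P2→P gives 8>7]
(B,Q,Y): not NE [P2→R gives 9>8; P3→X gives 9>8]
(B,R,X): not NE [P1→A gives 9>5; P2→P gives 8>2; P3→Y gives 1>0]
(B,R,Y): not NE [P1→C gives 8>0]
(C,P,X): not NE [P1→A gives 9>1; P2→Q gives 9>8]
(C,P,Y): not NE [P3→X gives 5>0]
(C,Q,X): NE
(C,Q,Y): not NE [P1→B gives 7>4; P2→P gives 7>2]
(C,R,X): not NE [P1→A gives 9>5; P2→Q gives 9>1; P3→Y gives 8>7]
(C,R,Y): not NE [P2→P gives 7>0]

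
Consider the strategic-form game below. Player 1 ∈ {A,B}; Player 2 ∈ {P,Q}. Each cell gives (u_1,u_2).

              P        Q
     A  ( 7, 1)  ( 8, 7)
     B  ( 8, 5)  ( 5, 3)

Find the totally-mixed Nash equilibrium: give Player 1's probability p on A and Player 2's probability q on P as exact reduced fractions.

P1 mixes 1/4 on A; P2 mixes 3/4 on P

P1 indiff ⇒ q·7+(1-q)·8 = q·8+(1-q)·5 ⇒ q(-1) = (1-q)(-3) ⇒ q = 3/4
P2 indiff ⇒ p·1+(1-p)·5 = p·7+(1-p)·3 ⇒ p(-6) = (1-p)(-2) ⇒ p = 1/4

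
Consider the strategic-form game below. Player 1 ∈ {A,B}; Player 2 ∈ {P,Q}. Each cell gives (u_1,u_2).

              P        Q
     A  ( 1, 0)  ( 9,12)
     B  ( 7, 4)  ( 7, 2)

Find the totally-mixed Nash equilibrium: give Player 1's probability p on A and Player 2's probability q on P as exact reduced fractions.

P1 indiff ⇒ q·1+(1-q)·9 = q·7+(1-q)·7 ⇒ q(-6) = (1-q)(-2) ⇒ q = 1/4
P2 indiff ⇒ p·0+(1-p)·4 = p·12+(1-p)·2 ⇒ p(-12) = (1-p)(-2) ⇒ p = 1/7

p=1/7, q=1/4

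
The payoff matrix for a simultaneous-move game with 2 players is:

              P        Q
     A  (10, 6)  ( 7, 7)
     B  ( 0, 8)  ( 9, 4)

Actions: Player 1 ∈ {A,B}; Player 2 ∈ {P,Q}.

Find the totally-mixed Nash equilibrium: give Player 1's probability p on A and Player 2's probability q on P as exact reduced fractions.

P1 indiff ⇒ q·10+(1-q)·7 = q·0+(1-q)·9 ⇒ q(10) = (1-q)(2) ⇒ q = 1/6
P2 indiff ⇒ p·6+(1-p)·8 = p·7+(1-p)·4 ⇒ p(-1) = (1-p)(-4) ⇒ p = 4/5

P1 mixes 4/5 on A; P2 mixes 1/6 on P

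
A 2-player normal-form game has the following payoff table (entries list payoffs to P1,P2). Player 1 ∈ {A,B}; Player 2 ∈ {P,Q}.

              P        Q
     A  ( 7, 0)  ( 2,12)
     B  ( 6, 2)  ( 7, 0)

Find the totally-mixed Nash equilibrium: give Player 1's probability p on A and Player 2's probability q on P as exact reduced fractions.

P1 indiff ⇒ q·7+(1-q)·2 = q·6+(1-q)·7 ⇒ q(1) = (1-q)(5) ⇒ q = 5/6
P2 indiff ⇒ p·0+(1-p)·2 = p·12+(1-p)·0 ⇒ p(-12) = (1-p)(-2) ⇒ p = 1/7

p=1/7, q=5/6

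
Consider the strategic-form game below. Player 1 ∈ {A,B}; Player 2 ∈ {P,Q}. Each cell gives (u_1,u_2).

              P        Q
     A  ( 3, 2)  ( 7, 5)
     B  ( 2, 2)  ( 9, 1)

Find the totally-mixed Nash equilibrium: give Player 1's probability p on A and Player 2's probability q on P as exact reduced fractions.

P1 indiff ⇒ q·3+(1-q)·7 = q·2+(1-q)·9 ⇒ q(1) = (1-q)(2) ⇒ q = 2/3
P2 indiff ⇒ p·2+(1-p)·2 = p·5+(1-p)·1 ⇒ p(-3) = (1-p)(-1) ⇒ p = 1/4

P1 mixes 1/4 on A; P2 mixes 2/3 on P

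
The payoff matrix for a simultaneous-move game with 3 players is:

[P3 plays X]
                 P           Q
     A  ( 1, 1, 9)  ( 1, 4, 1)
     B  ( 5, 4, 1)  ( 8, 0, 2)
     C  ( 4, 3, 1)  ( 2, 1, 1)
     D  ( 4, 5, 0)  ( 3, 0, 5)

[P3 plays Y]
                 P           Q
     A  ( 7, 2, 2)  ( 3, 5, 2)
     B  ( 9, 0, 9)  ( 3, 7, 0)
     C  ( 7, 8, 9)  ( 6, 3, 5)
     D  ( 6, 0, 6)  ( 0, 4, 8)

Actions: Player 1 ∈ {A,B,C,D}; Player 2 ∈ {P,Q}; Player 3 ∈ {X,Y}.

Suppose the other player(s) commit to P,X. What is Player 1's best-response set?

P1 best: {B}

u_1(A vs P,X) = 1
u_1(B vs P,X) = 5
u_1(C vs P,X) = 4
u_1(D vs P,X) = 4
max payoff 5 at {B}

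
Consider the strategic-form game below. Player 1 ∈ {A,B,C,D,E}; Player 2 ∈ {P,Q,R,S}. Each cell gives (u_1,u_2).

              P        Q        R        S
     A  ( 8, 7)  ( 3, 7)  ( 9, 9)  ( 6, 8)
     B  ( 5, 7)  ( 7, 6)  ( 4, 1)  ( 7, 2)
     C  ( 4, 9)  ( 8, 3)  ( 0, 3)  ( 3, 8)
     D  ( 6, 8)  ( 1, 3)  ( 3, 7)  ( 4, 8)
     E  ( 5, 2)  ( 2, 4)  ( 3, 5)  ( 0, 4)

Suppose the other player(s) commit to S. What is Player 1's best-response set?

argmax u_1 = {B}

u_1(A vs S) = 6
u_1(B vs S) = 7
u_1(C vs S) = 3
u_1(D vs S) = 4
u_1(E vs S) = 0
max payoff 7 at {B}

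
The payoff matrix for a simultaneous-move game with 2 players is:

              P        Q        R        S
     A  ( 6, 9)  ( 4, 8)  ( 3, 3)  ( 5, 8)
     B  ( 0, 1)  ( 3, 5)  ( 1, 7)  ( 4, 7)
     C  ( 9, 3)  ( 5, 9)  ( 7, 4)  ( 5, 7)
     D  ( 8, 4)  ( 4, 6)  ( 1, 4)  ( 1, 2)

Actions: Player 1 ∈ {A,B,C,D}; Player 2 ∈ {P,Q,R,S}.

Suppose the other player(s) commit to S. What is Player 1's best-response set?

argmax u_1 = {A,C}

u_1(A vs S) = 5
u_1(B vs S) = 4
u_1(C vs S) = 5
u_1(D vs S) = 1
max payoff 5 at {A,C}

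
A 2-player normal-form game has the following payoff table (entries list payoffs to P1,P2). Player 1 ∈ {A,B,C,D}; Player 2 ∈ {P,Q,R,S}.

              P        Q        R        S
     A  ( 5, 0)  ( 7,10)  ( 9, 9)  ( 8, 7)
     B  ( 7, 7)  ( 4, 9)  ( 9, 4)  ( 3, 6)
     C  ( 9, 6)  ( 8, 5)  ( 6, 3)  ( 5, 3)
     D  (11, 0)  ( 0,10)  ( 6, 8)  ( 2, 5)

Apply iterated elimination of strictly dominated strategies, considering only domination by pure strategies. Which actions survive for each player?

Survivors P1:{C,D} P2:{P,Q}

P2 drop R (Q beats it: A:10>9 B:9>4 C:5>3 D:10>8)
P1 drop B (C beats it: P:9>7 Q:8>4 S:5>3)
P2 drop S (Q beats it: A:10>7 C:5>3 D:10>5)
P1 drop A (C beats it: P:9>5 Q:8>7)
P1→{C,D} P2→{P,Q}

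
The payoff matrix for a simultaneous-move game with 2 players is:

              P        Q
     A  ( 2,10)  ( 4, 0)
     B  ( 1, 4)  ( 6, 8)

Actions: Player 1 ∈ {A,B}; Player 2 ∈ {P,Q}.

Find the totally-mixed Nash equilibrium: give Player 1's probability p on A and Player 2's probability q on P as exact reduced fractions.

(p,q) = (2/7, 2/3)

P1 indiff ⇒ q·2+(1-q)·4 = q·1+(1-q)·6 ⇒ q(1) = (1-q)(2) ⇒ q = 2/3
P2 indiff ⇒ p·10+(1-p)·4 = p·0+(1-p)·8 ⇒ p(10) = (1-p)(4) ⇒ p = 2/7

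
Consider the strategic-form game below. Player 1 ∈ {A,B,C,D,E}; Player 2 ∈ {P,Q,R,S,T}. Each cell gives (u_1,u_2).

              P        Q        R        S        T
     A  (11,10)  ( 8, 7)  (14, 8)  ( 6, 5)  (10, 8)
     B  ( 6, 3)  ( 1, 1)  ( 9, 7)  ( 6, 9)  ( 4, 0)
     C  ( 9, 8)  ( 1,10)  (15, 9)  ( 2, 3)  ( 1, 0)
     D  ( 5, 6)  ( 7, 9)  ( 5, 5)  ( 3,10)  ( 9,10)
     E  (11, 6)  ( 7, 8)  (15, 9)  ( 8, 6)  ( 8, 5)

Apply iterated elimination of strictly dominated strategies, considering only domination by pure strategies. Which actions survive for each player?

P1 drop B (E beats it: P:11>6 Q:7>1 R:15>9 S:8>6 T:8>4)
P1 drop D (A beats it: P:11>5 Q:8>7 R:14>5 S:6>3 T:10>9)
P2 drop S (Q beats it: A:7>5 C:10>3 E:8>6)
P2 drop T (P beats it: A:10>8 C:8>0 E:6>5)
P1→{A,C,E} P2→{P,Q,R}

IESDS → P1:{A,C,E} P2:{P,Q,R}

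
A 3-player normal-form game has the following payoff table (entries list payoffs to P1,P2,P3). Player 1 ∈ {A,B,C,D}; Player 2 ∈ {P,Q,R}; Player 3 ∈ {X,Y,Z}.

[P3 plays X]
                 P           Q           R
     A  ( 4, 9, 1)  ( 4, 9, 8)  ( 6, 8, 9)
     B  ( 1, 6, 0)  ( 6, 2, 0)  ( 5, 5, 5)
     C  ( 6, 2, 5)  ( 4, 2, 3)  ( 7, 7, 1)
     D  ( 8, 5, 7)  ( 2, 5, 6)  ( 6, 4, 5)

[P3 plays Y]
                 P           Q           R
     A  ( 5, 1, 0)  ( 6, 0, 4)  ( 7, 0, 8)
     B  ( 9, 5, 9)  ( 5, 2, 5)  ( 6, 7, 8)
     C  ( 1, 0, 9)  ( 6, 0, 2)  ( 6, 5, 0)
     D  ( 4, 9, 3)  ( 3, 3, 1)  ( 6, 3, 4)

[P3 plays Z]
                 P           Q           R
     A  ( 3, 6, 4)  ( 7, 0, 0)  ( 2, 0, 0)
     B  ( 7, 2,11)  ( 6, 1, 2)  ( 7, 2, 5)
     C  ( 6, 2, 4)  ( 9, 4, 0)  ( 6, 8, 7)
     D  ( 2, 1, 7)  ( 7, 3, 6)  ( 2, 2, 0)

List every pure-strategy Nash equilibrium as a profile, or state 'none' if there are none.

Nash profiles: (B,P,Z), (D,P,X)

(A,P,X): not NE [P1→D gives 8>4; P3→Z gives 4>1]
(A,P,Y): not NE [P1→B gives 9>5; P3→Z gives 4>0]
(A,P,Z): not NE [P1→B gives 7>3]
(A,Q,X): not NE [P1→B gives 6>4]
(A,Q,Y): not NE [P2→P gives 1>0; P3→X gives 8>4]
(A,Q,Z): not NE [P1→C gives 9>7; P2→P gives 6>0; P3→X gives 8>0]
(A,R,X): not NE [P1→C gives 7>6; P2→Q gives 9>8]
(A,R,Y): not NE [P2→P gives 1>0; P3→X gives 9>8]
(A,R,Z): not NE [P1→B gives 7>2; P2→P gives 6>0; P3→X gives 9>0]
(B,P,X): not NE [P1→D gives 8>1; P3→Z gives 11>0]
(B,P,Y): not NE [P2→R gives 7>5; P3→Z gives 11>9]
(B,P,Z): NE
(B,Q,X): not NE [P2→P gives 6>2; P3→Y gives 5>0]
(B,Q,Y): not NE [P1→C gives 6>5; P2→R gives 7>2]
(B,Q,Z): not NE [P1→C gives 9>6; P2→R gives 2>1; P3→Y gives 5>2]
(B,R,X): not NE [P1→C gives 7>5; P2→P gives 6>5; P3→Y gives 8>5]
(B,R,Y): not NE [P1→A gives 7>6]
(B,R,Z): not NE [P3→Y gives 8>5]
(C,P,X): not NE [P1→D gives 8>6; P2→R gives 7>2; P3→Y gives 9>5]
(C,P,Y): not NE [P1→B gives 9>1; P2→R gives 5>0]
(C,P,Z): not NE [P1→B gives 7>6; P2→R gives 8>2; P3→Y gives 9>4]
(C,Q,X): not NE [P1→B gives 6>4; P2→R gives 7>2]
(C,Q,Y): not NE [P2→R gives 5>0; P3→X gives 3>2]
(C,Q,Z): not NE [P2→R gives 8>4; P3→X gives 3>0]
(C,R,X): not NE [P3→Z gives 7>1]
(C,R,Y): not NE [P1→A gives 7>6; P3→Z gives 7>0]
(C,R,Z): not NE [P1→B gives 7>6]
(D,P,X): NE
(D,P,Y): not NE [P1→B gives 9>4; P3→Z gives 7>3]
(D,P,Z): not NE [P1→B gives 7>2; P2→Q gives 3>1]
(D,Q,X): not NE [P1→B gives 6>2]
(D,Q,Y): not NE [P1→C gives 6>3; P2→P gives 9>3; P3→Z gives 6>1]
(D,Q,Z): not NE [P1→C gives 9>7]
(D,R,X): not NE [P1→C gives 7>6; P2→Q gives 5>4]
(D,R,Y): not NE [P1→A gives 7>6; P2→P gives 9>3; P3→X gives 5>4]
(D,R,Z): not NE [P1→B gives 7>2; P2→Q gives 3>2; P3→X gives 5>0]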